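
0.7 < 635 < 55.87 False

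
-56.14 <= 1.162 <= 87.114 True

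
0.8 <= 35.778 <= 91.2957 True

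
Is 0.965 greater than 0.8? Yes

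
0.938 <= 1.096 True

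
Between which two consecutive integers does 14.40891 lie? 14 and 15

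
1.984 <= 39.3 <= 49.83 True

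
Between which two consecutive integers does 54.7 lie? 54 and 55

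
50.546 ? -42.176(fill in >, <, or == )>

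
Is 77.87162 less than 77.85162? No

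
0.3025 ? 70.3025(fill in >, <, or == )<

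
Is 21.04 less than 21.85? Yes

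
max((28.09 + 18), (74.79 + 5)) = 79.79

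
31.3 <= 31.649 True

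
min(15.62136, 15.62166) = 15.62136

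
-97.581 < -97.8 False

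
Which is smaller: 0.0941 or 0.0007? 0.0007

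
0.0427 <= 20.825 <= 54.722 True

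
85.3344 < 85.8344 True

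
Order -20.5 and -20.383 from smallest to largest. -20.5, -20.383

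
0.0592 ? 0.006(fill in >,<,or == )>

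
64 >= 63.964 True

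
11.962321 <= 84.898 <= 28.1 False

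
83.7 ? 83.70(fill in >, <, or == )==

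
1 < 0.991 False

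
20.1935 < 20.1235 False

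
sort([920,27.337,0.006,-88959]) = [-88959,0.006,27.337,920]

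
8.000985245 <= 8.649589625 True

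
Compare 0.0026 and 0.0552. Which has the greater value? 0.0552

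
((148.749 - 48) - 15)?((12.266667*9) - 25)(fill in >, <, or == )>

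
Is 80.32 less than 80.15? No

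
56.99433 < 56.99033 False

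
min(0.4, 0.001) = 0.001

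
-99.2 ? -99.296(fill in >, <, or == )>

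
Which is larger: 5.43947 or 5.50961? 5.50961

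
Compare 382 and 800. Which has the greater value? 800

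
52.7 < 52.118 False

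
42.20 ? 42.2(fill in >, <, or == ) ==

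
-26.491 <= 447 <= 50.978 False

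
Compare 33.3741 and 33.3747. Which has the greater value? 33.3747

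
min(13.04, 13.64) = 13.04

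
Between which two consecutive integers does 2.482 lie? 2 and 3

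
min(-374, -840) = -840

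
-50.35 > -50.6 True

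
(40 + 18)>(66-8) False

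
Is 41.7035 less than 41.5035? No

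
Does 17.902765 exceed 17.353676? Yes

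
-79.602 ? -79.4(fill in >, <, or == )<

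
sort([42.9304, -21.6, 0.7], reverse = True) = [42.9304, 0.7, -21.6]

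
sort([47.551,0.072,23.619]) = [0.072,23.619,47.551]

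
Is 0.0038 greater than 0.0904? No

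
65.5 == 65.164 False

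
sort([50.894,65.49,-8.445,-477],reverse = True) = [65.49,50.894,-8.445,-477]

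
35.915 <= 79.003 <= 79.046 True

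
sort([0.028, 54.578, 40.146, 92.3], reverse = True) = [92.3, 54.578, 40.146, 0.028]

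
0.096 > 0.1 False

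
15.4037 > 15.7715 False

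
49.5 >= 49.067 True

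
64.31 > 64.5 False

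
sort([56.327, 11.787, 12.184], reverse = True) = [56.327, 12.184, 11.787]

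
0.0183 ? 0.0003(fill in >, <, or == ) >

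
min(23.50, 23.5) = 23.50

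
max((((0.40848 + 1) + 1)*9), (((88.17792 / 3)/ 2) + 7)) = 21.69632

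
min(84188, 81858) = 81858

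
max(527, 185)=527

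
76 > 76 False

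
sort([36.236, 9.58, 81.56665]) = [9.58, 36.236, 81.56665]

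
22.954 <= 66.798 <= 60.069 False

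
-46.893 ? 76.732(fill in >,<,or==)<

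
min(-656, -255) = -656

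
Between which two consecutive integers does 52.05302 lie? 52 and 53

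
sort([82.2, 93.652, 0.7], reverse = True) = [93.652, 82.2, 0.7]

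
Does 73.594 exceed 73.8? No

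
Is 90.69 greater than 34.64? Yes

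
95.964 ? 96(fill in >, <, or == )<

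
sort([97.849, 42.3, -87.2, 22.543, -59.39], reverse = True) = [97.849, 42.3, 22.543, -59.39, -87.2]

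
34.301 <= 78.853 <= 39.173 False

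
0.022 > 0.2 False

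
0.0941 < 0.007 False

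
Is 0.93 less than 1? Yes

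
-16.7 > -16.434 False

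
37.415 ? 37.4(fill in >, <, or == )>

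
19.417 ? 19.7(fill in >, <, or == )<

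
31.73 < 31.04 False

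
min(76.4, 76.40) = 76.4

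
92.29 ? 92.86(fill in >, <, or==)<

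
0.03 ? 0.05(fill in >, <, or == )<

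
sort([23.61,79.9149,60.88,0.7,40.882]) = [0.7,23.61,40.882,60.88,79.9149]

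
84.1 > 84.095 True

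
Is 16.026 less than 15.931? No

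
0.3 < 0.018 False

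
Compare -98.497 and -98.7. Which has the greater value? -98.497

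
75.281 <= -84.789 False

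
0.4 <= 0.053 False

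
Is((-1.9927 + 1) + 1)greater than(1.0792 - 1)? No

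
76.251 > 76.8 False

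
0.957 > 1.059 False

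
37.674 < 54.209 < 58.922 True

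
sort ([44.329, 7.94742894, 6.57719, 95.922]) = [6.57719, 7.94742894, 44.329, 95.922]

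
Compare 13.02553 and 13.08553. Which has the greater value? 13.08553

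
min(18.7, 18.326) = 18.326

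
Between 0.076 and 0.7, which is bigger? 0.7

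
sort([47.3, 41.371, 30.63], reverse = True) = [47.3, 41.371, 30.63]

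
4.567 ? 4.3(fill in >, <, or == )>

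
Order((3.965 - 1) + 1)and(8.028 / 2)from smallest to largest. ((3.965 - 1) + 1), (8.028 / 2)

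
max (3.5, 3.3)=3.5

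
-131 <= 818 True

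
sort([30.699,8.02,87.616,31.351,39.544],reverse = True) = [87.616,39.544,31.351,30.699,8.02]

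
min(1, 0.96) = 0.96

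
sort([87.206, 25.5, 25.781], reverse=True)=[87.206, 25.781, 25.5]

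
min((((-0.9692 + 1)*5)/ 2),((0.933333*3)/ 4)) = 0.077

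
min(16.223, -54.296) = -54.296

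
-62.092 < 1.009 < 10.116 True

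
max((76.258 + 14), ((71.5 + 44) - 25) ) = 90.5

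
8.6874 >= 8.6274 True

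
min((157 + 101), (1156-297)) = 258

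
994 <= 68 False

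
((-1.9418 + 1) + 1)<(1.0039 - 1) False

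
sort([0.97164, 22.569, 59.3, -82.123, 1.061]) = [-82.123, 0.97164, 1.061, 22.569, 59.3]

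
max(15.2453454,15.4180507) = 15.4180507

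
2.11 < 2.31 True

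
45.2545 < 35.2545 False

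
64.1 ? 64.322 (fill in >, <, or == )<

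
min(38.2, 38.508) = 38.2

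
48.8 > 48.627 True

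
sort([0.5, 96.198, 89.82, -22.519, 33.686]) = [-22.519, 0.5, 33.686, 89.82, 96.198]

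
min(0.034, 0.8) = 0.034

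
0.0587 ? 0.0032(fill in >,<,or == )>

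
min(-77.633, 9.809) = -77.633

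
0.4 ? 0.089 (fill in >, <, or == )>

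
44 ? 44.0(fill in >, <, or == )==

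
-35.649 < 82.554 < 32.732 False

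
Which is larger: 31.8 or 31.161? 31.8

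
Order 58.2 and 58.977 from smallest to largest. 58.2, 58.977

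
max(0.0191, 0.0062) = 0.0191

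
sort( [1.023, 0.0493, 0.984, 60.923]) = [0.0493, 0.984, 1.023, 60.923]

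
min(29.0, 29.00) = 29.0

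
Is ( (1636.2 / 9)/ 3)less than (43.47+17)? No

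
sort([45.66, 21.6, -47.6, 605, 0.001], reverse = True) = [605, 45.66, 21.6, 0.001, -47.6]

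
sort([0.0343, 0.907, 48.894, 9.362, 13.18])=[0.0343, 0.907, 9.362, 13.18, 48.894]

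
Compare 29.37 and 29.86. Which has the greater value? 29.86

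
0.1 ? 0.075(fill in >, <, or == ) >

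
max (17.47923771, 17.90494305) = 17.90494305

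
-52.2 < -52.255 False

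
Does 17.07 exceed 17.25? No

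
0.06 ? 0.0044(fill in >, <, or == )>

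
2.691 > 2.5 True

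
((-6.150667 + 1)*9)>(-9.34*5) True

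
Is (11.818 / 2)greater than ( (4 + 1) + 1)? No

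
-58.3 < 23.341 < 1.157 False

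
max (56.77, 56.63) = 56.77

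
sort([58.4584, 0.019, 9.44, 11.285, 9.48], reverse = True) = [58.4584, 11.285, 9.48, 9.44, 0.019]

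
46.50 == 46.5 True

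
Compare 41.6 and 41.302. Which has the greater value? 41.6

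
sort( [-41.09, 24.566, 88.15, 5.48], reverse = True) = [88.15, 24.566, 5.48, -41.09]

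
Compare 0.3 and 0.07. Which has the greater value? 0.3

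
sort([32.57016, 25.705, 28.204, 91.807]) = [25.705, 28.204, 32.57016, 91.807]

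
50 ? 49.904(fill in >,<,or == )>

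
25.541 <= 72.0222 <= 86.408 True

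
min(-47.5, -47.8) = -47.8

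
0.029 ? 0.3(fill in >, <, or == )<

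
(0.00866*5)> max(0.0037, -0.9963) True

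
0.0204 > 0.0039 True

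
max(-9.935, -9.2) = -9.2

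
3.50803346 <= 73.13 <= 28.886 False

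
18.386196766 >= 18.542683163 False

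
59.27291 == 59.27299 False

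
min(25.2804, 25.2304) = 25.2304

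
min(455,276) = 276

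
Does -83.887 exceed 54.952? No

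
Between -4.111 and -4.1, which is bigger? -4.1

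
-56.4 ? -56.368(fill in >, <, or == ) <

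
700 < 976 True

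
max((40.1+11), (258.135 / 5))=51.627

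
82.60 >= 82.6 True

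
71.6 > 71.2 True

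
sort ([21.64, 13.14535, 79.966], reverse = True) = [79.966, 21.64, 13.14535]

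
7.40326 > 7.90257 False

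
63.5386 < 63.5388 True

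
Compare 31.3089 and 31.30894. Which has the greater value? 31.30894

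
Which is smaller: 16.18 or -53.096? -53.096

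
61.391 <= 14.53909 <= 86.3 False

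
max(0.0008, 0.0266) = 0.0266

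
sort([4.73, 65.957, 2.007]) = [2.007, 4.73, 65.957]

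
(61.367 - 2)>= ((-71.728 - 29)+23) True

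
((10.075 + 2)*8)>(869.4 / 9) False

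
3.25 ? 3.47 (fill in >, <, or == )<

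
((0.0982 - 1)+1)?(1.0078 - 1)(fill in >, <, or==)>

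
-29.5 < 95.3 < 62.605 False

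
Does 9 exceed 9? No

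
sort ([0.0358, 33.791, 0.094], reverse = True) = [33.791, 0.094, 0.0358]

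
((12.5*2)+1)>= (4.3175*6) True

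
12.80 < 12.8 False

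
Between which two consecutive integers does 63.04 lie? 63 and 64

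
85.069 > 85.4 False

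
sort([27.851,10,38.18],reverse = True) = [38.18,27.851,10]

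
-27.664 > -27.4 False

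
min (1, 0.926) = 0.926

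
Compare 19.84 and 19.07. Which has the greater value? 19.84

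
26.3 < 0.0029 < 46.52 False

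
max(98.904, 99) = 99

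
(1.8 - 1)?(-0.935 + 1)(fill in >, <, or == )>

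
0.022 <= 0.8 True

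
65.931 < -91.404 False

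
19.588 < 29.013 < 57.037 True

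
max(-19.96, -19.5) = -19.5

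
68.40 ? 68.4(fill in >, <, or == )==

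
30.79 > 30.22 True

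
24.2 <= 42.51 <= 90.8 True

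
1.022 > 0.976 True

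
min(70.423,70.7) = 70.423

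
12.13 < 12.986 True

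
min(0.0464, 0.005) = 0.005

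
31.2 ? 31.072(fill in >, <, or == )>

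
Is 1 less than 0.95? No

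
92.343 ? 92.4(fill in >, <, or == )<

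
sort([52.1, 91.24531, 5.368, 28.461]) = [5.368, 28.461, 52.1, 91.24531]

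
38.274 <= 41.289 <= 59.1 True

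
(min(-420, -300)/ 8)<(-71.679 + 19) False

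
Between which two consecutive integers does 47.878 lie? 47 and 48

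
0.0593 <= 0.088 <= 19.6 True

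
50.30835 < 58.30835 True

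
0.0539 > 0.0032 True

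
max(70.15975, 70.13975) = 70.15975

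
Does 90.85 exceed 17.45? Yes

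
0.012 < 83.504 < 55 False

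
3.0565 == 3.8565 False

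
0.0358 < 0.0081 False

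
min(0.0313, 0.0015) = 0.0015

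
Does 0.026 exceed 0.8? No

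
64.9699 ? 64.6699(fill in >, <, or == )>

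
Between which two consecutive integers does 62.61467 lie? 62 and 63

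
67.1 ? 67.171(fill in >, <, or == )<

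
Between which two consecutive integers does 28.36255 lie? 28 and 29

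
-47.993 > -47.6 False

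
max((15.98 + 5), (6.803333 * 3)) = 20.98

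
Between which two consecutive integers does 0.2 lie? 0 and 1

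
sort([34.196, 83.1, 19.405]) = [19.405, 34.196, 83.1]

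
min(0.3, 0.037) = 0.037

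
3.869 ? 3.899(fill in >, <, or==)<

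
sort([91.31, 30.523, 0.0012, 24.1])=[0.0012, 24.1, 30.523, 91.31]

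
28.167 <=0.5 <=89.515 False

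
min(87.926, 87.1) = 87.1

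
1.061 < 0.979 False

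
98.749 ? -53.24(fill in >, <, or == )>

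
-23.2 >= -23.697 True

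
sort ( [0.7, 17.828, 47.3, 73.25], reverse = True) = [73.25, 47.3, 17.828, 0.7]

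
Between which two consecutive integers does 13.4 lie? 13 and 14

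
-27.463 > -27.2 False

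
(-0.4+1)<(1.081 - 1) False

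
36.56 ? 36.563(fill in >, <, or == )<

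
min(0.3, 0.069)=0.069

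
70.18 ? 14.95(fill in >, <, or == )>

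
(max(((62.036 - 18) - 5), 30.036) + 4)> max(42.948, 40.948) True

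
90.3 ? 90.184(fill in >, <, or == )>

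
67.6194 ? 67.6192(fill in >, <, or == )>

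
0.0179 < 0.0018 False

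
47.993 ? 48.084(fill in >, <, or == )<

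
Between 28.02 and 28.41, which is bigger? 28.41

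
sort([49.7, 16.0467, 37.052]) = [16.0467, 37.052, 49.7]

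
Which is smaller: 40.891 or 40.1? 40.1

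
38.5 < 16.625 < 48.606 False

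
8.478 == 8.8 False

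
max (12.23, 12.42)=12.42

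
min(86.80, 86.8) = 86.80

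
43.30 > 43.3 False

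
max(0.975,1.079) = 1.079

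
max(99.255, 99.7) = 99.7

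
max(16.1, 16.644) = 16.644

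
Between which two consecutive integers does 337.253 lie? 337 and 338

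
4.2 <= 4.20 True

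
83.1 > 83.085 True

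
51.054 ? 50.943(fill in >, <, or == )>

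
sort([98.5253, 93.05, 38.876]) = [38.876, 93.05, 98.5253]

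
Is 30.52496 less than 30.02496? No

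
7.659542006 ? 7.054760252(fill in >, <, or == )>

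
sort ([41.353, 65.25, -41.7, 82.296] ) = [-41.7, 41.353, 65.25, 82.296]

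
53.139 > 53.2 False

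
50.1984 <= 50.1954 False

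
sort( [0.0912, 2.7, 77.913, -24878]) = [-24878, 0.0912, 2.7, 77.913]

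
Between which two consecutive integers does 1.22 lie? 1 and 2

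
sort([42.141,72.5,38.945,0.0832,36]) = [0.0832,36,38.945,42.141,72.5]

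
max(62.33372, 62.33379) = 62.33379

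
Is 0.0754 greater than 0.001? Yes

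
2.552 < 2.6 True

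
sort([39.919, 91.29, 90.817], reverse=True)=[91.29, 90.817, 39.919]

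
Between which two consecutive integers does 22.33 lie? 22 and 23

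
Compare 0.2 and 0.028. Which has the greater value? 0.2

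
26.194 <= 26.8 True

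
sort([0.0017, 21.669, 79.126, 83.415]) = [0.0017, 21.669, 79.126, 83.415]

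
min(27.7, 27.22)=27.22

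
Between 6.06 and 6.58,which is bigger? 6.58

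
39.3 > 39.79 False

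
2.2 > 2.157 True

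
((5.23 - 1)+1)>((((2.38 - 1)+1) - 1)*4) False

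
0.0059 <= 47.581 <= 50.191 True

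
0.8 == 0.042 False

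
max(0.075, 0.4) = 0.4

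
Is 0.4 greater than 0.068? Yes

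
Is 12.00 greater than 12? No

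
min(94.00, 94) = 94.00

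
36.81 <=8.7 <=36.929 False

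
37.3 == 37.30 True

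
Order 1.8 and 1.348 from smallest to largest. 1.348, 1.8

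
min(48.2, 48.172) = 48.172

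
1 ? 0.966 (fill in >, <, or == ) >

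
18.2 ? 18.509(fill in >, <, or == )<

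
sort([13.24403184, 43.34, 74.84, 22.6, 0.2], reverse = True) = [74.84, 43.34, 22.6, 13.24403184, 0.2]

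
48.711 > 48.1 True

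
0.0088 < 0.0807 True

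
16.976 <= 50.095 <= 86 True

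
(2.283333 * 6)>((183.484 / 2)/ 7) True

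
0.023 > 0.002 True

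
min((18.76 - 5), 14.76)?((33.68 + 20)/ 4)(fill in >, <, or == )>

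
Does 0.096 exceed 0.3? No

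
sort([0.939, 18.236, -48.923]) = [-48.923, 0.939, 18.236]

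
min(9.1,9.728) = 9.1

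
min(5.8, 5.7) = 5.7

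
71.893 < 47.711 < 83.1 False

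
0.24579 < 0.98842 True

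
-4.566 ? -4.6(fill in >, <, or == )>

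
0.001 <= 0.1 True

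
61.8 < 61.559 False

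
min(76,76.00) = 76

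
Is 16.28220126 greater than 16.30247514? No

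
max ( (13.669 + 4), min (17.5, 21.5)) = 17.669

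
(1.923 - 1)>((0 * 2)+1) False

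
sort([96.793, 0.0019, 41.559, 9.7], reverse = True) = [96.793, 41.559, 9.7, 0.0019]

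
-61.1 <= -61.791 False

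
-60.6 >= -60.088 False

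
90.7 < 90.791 True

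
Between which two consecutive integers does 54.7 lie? 54 and 55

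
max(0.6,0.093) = 0.6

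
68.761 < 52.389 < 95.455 False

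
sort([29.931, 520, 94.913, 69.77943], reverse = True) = [520, 94.913, 69.77943, 29.931]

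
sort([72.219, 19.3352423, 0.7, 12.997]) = [0.7, 12.997, 19.3352423, 72.219]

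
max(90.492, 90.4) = 90.492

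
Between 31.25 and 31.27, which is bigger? 31.27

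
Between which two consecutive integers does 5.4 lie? 5 and 6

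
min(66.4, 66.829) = 66.4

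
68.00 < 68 False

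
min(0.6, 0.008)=0.008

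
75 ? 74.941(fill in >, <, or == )>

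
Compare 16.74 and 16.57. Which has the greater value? 16.74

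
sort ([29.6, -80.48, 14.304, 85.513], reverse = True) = [85.513, 29.6, 14.304, -80.48]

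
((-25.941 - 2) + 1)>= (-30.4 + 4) False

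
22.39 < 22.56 True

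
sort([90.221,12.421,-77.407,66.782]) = [-77.407,12.421,66.782,90.221]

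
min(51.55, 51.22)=51.22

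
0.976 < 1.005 True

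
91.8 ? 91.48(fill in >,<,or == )>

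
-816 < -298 True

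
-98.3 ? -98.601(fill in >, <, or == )>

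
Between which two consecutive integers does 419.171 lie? 419 and 420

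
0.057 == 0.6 False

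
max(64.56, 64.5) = 64.56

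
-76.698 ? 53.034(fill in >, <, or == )<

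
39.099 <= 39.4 True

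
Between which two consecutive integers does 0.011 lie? 0 and 1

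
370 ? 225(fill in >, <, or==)>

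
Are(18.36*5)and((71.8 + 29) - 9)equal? Yes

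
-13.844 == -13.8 False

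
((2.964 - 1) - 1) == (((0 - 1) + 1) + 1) False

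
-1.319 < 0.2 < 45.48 True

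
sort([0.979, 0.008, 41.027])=[0.008, 0.979, 41.027]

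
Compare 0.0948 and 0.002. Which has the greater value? 0.0948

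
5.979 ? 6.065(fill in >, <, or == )<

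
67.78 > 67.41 True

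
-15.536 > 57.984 False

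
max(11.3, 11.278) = 11.3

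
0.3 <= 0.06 False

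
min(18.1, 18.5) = 18.1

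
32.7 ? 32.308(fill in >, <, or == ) >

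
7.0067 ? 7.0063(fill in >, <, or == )>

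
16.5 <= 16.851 True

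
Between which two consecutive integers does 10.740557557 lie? 10 and 11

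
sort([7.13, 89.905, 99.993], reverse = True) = [99.993, 89.905, 7.13]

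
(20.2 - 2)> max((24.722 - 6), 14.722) False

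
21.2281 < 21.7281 True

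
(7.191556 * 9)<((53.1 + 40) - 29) False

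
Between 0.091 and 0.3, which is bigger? 0.3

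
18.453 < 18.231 False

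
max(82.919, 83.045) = 83.045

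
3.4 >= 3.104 True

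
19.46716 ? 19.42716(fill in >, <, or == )>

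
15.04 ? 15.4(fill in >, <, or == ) <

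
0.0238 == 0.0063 False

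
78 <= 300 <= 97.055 False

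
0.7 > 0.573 True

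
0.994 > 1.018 False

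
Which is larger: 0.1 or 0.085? 0.1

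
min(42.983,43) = 42.983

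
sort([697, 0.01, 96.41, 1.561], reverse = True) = [697, 96.41, 1.561, 0.01]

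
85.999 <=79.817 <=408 False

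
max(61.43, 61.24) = 61.43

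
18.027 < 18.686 True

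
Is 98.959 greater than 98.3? Yes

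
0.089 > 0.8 False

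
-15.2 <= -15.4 False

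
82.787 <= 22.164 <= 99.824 False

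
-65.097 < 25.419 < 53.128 True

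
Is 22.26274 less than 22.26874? Yes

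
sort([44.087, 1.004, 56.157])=[1.004, 44.087, 56.157]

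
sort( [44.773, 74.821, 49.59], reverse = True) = [74.821, 49.59, 44.773]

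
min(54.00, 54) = 54.00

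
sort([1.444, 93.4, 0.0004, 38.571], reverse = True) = [93.4, 38.571, 1.444, 0.0004]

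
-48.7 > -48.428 False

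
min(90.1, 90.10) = 90.1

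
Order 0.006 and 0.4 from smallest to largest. 0.006,0.4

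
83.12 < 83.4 True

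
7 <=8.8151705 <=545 True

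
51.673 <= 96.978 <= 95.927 False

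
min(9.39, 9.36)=9.36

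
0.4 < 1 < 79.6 True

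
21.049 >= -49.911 True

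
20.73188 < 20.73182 False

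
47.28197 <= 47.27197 False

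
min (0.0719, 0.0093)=0.0093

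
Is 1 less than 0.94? No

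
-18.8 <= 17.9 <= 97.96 True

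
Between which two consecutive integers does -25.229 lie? -26 and -25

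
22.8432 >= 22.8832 False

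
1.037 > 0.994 True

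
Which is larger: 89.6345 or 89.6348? 89.6348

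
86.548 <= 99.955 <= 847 True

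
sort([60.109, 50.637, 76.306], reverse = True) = [76.306, 60.109, 50.637]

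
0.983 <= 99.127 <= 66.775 False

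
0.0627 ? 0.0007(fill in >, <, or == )>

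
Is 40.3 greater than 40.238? Yes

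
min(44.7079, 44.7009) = 44.7009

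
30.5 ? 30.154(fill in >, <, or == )>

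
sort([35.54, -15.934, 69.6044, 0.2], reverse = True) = [69.6044, 35.54, 0.2, -15.934]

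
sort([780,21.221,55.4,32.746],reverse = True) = [780,55.4,32.746,21.221]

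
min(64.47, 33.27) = 33.27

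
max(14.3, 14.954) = 14.954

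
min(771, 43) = 43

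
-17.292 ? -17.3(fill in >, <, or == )>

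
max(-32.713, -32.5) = -32.5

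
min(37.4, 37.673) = 37.4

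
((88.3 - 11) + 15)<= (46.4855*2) True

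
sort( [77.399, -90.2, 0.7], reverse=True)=[77.399, 0.7, -90.2]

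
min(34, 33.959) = 33.959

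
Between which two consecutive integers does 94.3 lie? 94 and 95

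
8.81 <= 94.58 True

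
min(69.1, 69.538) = 69.1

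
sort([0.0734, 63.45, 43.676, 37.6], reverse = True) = [63.45, 43.676, 37.6, 0.0734]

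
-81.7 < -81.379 True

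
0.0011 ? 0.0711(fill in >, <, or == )<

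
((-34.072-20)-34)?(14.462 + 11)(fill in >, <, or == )<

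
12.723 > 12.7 True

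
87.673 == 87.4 False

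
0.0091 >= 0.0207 False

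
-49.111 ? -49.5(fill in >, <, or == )>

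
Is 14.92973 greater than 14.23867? Yes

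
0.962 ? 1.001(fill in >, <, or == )<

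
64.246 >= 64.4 False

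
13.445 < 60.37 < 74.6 True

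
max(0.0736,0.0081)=0.0736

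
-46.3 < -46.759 False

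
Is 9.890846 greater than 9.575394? Yes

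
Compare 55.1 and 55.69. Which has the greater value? 55.69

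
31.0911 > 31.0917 False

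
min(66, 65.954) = 65.954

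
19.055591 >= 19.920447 False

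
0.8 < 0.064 False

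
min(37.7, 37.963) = 37.7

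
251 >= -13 True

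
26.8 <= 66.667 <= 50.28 False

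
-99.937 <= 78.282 True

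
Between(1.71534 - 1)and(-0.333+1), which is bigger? (1.71534 - 1)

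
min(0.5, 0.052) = 0.052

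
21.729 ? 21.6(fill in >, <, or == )>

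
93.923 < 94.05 True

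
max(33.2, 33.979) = 33.979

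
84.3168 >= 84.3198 False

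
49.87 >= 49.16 True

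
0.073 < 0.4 True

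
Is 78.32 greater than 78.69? No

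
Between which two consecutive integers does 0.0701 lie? 0 and 1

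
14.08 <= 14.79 True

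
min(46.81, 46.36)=46.36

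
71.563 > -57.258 True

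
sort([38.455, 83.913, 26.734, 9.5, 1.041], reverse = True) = [83.913, 38.455, 26.734, 9.5, 1.041]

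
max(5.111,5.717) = 5.717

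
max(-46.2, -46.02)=-46.02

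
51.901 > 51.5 True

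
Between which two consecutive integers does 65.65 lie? 65 and 66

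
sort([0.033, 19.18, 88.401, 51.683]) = [0.033, 19.18, 51.683, 88.401]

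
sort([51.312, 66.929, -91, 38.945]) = [-91, 38.945, 51.312, 66.929]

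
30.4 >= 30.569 False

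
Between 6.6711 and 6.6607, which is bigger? 6.6711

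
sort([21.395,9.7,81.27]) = [9.7,21.395,81.27]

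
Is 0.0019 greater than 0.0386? No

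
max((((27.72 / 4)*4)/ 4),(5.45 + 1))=6.93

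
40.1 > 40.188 False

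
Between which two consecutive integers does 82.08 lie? 82 and 83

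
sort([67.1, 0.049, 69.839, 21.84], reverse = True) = [69.839, 67.1, 21.84, 0.049]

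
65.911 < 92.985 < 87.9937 False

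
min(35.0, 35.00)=35.0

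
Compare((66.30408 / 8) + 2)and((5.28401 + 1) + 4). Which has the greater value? ((66.30408 / 8) + 2)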